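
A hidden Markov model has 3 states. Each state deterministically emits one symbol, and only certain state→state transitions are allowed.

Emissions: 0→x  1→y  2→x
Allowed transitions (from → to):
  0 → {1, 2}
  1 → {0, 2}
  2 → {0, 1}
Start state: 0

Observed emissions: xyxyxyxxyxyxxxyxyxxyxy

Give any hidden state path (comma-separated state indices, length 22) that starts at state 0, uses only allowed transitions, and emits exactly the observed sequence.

0,1,2,1,0,1,2,0,1,2,1,0,2,0,1,2,1,2,0,1,0,1

  [0] x  {0,2}  => 0  start
  [1] y  {1}  => 1  0->1 ok
  [2] x  {0,2}  => 2  1->2 ok
  [3] y  {1}  => 1  2->1 ok
  [4] x  {0,2}  => 0  1->0 ok
  [5] y  {1}  => 1  0->1 ok
  [6] x  {0,2}  => 2  1->2 ok
  [7] x  {0,2}  => 0  2->0 ok
  [8] y  {1}  => 1  0->1 ok
  [9] x  {0,2}  => 2  1->2 ok
  [10] y  {1}  => 1  2->1 ok
  [11] x  {0,2}  => 0  1->0 ok
  [12] x  {0,2}  => 2  0->2 ok
  [13] x  {0,2}  => 0  2->0 ok
  [14] y  {1}  => 1  0->1 ok
  [15] x  {0,2}  => 2  1->2 ok
  [16] y  {1}  => 1  2->1 ok
  [17] x  {0,2}  => 2  1->2 ok
  [18] x  {0,2}  => 0  2->0 ok
  [19] y  {1}  => 1  0->1 ok
  [20] x  {0,2}  => 0  1->0 ok
  [21] y  {1}  => 1  0->1 ok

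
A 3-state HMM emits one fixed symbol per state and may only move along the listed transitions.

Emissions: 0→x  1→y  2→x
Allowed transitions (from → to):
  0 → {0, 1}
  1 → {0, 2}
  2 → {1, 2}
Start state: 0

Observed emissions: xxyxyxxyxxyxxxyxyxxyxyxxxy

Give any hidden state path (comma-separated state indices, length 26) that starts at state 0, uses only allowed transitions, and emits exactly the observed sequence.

  pos 0: x in {0,2}, choose 0; start
  pos 1: x in {0,2}, choose 0; 0->0 ok
  pos 2: y in {1}, choose 1; 0->1 ok
  pos 3: x in {0,2}, choose 2; 1->2 ok
  pos 4: y in {1}, choose 1; 2->1 ok
  pos 5: x in {0,2}, choose 2; 1->2 ok
  pos 6: x in {0,2}, choose 2; 2->2 ok
  pos 7: y in {1}, choose 1; 2->1 ok
  pos 8: x in {0,2}, choose 0; 1->0 ok
  pos 9: x in {0,2}, choose 0; 0->0 ok
  pos 10: y in {1}, choose 1; 0->1 ok
  pos 11: x in {0,2}, choose 2; 1->2 ok
  pos 12: x in {0,2}, choose 2; 2->2 ok
  pos 13: x in {0,2}, choose 2; 2->2 ok
  pos 14: y in {1}, choose 1; 2->1 ok
  pos 15: x in {0,2}, choose 0; 1->0 ok
  pos 16: y in {1}, choose 1; 0->1 ok
  pos 17: x in {0,2}, choose 0; 1->0 ok
  pos 18: x in {0,2}, choose 0; 0->0 ok
  pos 19: y in {1}, choose 1; 0->1 ok
  pos 20: x in {0,2}, choose 2; 1->2 ok
  pos 21: y in {1}, choose 1; 2->1 ok
  pos 22: x in {0,2}, choose 0; 1->0 ok
  pos 23: x in {0,2}, choose 0; 0->0 ok
  pos 24: x in {0,2}, choose 0; 0->0 ok
  pos 25: y in {1}, choose 1; 0->1 ok

0,0,1,2,1,2,2,1,0,0,1,2,2,2,1,0,1,0,0,1,2,1,0,0,0,1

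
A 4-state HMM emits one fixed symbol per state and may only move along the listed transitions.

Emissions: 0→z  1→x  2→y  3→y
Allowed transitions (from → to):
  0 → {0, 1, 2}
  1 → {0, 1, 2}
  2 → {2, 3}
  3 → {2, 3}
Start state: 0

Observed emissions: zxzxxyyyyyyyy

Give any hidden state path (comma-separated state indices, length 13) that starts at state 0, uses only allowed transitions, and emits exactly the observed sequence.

0,1,0,1,1,2,3,3,2,3,2,2,3

  0: obs=z cand={0} pick 0 [start]
  1: obs=x cand={1} pick 1 [0->1 ok]
  2: obs=z cand={0} pick 0 [1->0 ok]
  3: obs=x cand={1} pick 1 [0->1 ok]
  4: obs=x cand={1} pick 1 [1->1 ok]
  5: obs=y cand={2,3} pick 2 [1->2 ok]
  6: obs=y cand={2,3} pick 3 [2->3 ok]
  7: obs=y cand={2,3} pick 3 [3->3 ok]
  8: obs=y cand={2,3} pick 2 [3->2 ok]
  9: obs=y cand={2,3} pick 3 [2->3 ok]
  10: obs=y cand={2,3} pick 2 [3->2 ok]
  11: obs=y cand={2,3} pick 2 [2->2 ok]
  12: obs=y cand={2,3} pick 3 [2->3 ok]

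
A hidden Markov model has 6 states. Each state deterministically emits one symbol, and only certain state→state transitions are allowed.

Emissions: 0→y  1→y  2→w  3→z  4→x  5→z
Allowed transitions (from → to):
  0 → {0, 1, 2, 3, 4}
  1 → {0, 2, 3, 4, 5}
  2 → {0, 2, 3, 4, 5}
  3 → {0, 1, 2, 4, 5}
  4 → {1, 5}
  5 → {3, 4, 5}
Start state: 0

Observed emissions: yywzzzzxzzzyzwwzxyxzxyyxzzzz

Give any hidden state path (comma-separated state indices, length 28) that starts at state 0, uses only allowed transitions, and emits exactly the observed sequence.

0,1,2,5,5,3,5,4,5,5,3,0,3,2,2,5,4,1,4,5,4,1,0,4,5,5,5,5

  pos 0: y in {0,1}, choose 0; start
  pos 1: y in {0,1}, choose 1; 0->1 ok
  pos 2: w in {2}, choose 2; 1->2 ok
  pos 3: z in {3,5}, choose 5; 2->5 ok
  pos 4: z in {3,5}, choose 5; 5->5 ok
  pos 5: z in {3,5}, choose 3; 5->3 ok
  pos 6: z in {3,5}, choose 5; 3->5 ok
  pos 7: x in {4}, choose 4; 5->4 ok
  pos 8: z in {3,5}, choose 5; 4->5 ok
  pos 9: z in {3,5}, choose 5; 5->5 ok
  pos 10: z in {3,5}, choose 3; 5->3 ok
  pos 11: y in {0,1}, choose 0; 3->0 ok
  pos 12: z in {3,5}, choose 3; 0->3 ok
  pos 13: w in {2}, choose 2; 3->2 ok
  pos 14: w in {2}, choose 2; 2->2 ok
  pos 15: z in {3,5}, choose 5; 2->5 ok
  pos 16: x in {4}, choose 4; 5->4 ok
  pos 17: y in {0,1}, choose 1; 4->1 ok
  pos 18: x in {4}, choose 4; 1->4 ok
  pos 19: z in {3,5}, choose 5; 4->5 ok
  pos 20: x in {4}, choose 4; 5->4 ok
  pos 21: y in {0,1}, choose 1; 4->1 ok
  pos 22: y in {0,1}, choose 0; 1->0 ok
  pos 23: x in {4}, choose 4; 0->4 ok
  pos 24: z in {3,5}, choose 5; 4->5 ok
  pos 25: z in {3,5}, choose 5; 5->5 ok
  pos 26: z in {3,5}, choose 5; 5->5 ok
  pos 27: z in {3,5}, choose 5; 5->5 ok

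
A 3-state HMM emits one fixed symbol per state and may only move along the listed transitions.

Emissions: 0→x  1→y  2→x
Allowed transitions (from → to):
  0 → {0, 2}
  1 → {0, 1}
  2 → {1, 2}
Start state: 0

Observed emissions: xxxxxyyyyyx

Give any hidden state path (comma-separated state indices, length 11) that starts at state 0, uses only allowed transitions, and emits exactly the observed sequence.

  [0] x  {0,2}  => 0  start
  [1] x  {0,2}  => 0  0->0 ok
  [2] x  {0,2}  => 0  0->0 ok
  [3] x  {0,2}  => 0  0->0 ok
  [4] x  {0,2}  => 2  0->2 ok
  [5] y  {1}  => 1  2->1 ok
  [6] y  {1}  => 1  1->1 ok
  [7] y  {1}  => 1  1->1 ok
  [8] y  {1}  => 1  1->1 ok
  [9] y  {1}  => 1  1->1 ok
  [10] x  {0,2}  => 0  1->0 ok

0,0,0,0,2,1,1,1,1,1,0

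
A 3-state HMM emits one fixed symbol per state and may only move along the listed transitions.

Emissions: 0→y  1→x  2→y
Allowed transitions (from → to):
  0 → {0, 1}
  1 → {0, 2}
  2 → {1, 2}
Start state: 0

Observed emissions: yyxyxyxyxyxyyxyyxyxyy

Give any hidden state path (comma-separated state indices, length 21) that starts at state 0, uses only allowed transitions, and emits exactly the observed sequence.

  pos 0: y in {0,2}, choose 0; start
  pos 1: y in {0,2}, choose 0; 0->0 ok
  pos 2: x in {1}, choose 1; 0->1 ok
  pos 3: y in {0,2}, choose 2; 1->2 ok
  pos 4: x in {1}, choose 1; 2->1 ok
  pos 5: y in {0,2}, choose 2; 1->2 ok
  pos 6: x in {1}, choose 1; 2->1 ok
  pos 7: y in {0,2}, choose 0; 1->0 ok
  pos 8: x in {1}, choose 1; 0->1 ok
  pos 9: y in {0,2}, choose 2; 1->2 ok
  pos 10: x in {1}, choose 1; 2->1 ok
  pos 11: y in {0,2}, choose 2; 1->2 ok
  pos 12: y in {0,2}, choose 2; 2->2 ok
  pos 13: x in {1}, choose 1; 2->1 ok
  pos 14: y in {0,2}, choose 0; 1->0 ok
  pos 15: y in {0,2}, choose 0; 0->0 ok
  pos 16: x in {1}, choose 1; 0->1 ok
  pos 17: y in {0,2}, choose 0; 1->0 ok
  pos 18: x in {1}, choose 1; 0->1 ok
  pos 19: y in {0,2}, choose 0; 1->0 ok
  pos 20: y in {0,2}, choose 0; 0->0 ok

0,0,1,2,1,2,1,0,1,2,1,2,2,1,0,0,1,0,1,0,0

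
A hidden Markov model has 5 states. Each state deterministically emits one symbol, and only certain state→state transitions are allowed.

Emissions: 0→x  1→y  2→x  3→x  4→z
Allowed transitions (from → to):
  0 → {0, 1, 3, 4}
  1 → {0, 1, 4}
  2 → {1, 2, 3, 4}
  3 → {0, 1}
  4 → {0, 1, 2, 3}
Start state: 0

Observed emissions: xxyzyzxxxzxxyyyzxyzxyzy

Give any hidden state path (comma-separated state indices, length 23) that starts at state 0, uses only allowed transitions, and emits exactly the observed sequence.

0,3,1,4,1,4,0,0,0,4,2,3,1,1,1,4,3,1,4,2,1,4,1

  t0 'x' -> {0,2,3}, take 0 (start)
  t1 'x' -> {0,2,3}, take 3 (0->3 ok)
  t2 'y' -> {1}, take 1 (3->1 ok)
  t3 'z' -> {4}, take 4 (1->4 ok)
  t4 'y' -> {1}, take 1 (4->1 ok)
  t5 'z' -> {4}, take 4 (1->4 ok)
  t6 'x' -> {0,2,3}, take 0 (4->0 ok)
  t7 'x' -> {0,2,3}, take 0 (0->0 ok)
  t8 'x' -> {0,2,3}, take 0 (0->0 ok)
  t9 'z' -> {4}, take 4 (0->4 ok)
  t10 'x' -> {0,2,3}, take 2 (4->2 ok)
  t11 'x' -> {0,2,3}, take 3 (2->3 ok)
  t12 'y' -> {1}, take 1 (3->1 ok)
  t13 'y' -> {1}, take 1 (1->1 ok)
  t14 'y' -> {1}, take 1 (1->1 ok)
  t15 'z' -> {4}, take 4 (1->4 ok)
  t16 'x' -> {0,2,3}, take 3 (4->3 ok)
  t17 'y' -> {1}, take 1 (3->1 ok)
  t18 'z' -> {4}, take 4 (1->4 ok)
  t19 'x' -> {0,2,3}, take 2 (4->2 ok)
  t20 'y' -> {1}, take 1 (2->1 ok)
  t21 'z' -> {4}, take 4 (1->4 ok)
  t22 'y' -> {1}, take 1 (4->1 ok)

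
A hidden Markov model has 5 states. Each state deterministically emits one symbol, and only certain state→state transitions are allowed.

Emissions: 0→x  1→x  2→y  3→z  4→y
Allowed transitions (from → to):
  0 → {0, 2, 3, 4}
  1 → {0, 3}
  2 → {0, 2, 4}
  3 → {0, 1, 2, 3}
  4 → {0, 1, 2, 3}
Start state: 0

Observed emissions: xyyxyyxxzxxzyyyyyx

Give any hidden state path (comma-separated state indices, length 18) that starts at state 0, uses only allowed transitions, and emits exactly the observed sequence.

0,2,4,0,2,4,1,0,3,1,0,3,2,2,2,2,4,0

  pos 0: x in {0,1}, choose 0; start
  pos 1: y in {2,4}, choose 2; 0->2 ok
  pos 2: y in {2,4}, choose 4; 2->4 ok
  pos 3: x in {0,1}, choose 0; 4->0 ok
  pos 4: y in {2,4}, choose 2; 0->2 ok
  pos 5: y in {2,4}, choose 4; 2->4 ok
  pos 6: x in {0,1}, choose 1; 4->1 ok
  pos 7: x in {0,1}, choose 0; 1->0 ok
  pos 8: z in {3}, choose 3; 0->3 ok
  pos 9: x in {0,1}, choose 1; 3->1 ok
  pos 10: x in {0,1}, choose 0; 1->0 ok
  pos 11: z in {3}, choose 3; 0->3 ok
  pos 12: y in {2,4}, choose 2; 3->2 ok
  pos 13: y in {2,4}, choose 2; 2->2 ok
  pos 14: y in {2,4}, choose 2; 2->2 ok
  pos 15: y in {2,4}, choose 2; 2->2 ok
  pos 16: y in {2,4}, choose 4; 2->4 ok
  pos 17: x in {0,1}, choose 0; 4->0 ok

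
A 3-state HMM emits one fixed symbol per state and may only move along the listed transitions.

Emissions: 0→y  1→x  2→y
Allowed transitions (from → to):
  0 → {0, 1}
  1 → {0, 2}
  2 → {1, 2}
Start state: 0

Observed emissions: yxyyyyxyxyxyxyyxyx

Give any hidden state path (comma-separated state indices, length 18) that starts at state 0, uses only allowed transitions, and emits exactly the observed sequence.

0,1,2,2,2,2,1,2,1,0,1,0,1,2,2,1,0,1

  0: obs=y cand={0,2} pick 0 [start]
  1: obs=x cand={1} pick 1 [0->1 ok]
  2: obs=y cand={0,2} pick 2 [1->2 ok]
  3: obs=y cand={0,2} pick 2 [2->2 ok]
  4: obs=y cand={0,2} pick 2 [2->2 ok]
  5: obs=y cand={0,2} pick 2 [2->2 ok]
  6: obs=x cand={1} pick 1 [2->1 ok]
  7: obs=y cand={0,2} pick 2 [1->2 ok]
  8: obs=x cand={1} pick 1 [2->1 ok]
  9: obs=y cand={0,2} pick 0 [1->0 ok]
  10: obs=x cand={1} pick 1 [0->1 ok]
  11: obs=y cand={0,2} pick 0 [1->0 ok]
  12: obs=x cand={1} pick 1 [0->1 ok]
  13: obs=y cand={0,2} pick 2 [1->2 ok]
  14: obs=y cand={0,2} pick 2 [2->2 ok]
  15: obs=x cand={1} pick 1 [2->1 ok]
  16: obs=y cand={0,2} pick 0 [1->0 ok]
  17: obs=x cand={1} pick 1 [0->1 ok]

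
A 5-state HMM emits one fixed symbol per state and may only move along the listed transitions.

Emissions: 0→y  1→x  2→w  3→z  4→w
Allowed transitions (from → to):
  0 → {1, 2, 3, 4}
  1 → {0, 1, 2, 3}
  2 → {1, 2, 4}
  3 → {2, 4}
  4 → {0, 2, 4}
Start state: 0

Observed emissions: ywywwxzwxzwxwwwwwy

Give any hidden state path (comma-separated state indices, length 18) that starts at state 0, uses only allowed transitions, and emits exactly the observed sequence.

  t0 'y' -> {0}, take 0 (start)
  t1 'w' -> {2,4}, take 4 (0->4 ok)
  t2 'y' -> {0}, take 0 (4->0 ok)
  t3 'w' -> {2,4}, take 2 (0->2 ok)
  t4 'w' -> {2,4}, take 2 (2->2 ok)
  t5 'x' -> {1}, take 1 (2->1 ok)
  t6 'z' -> {3}, take 3 (1->3 ok)
  t7 'w' -> {2,4}, take 2 (3->2 ok)
  t8 'x' -> {1}, take 1 (2->1 ok)
  t9 'z' -> {3}, take 3 (1->3 ok)
  t10 'w' -> {2,4}, take 2 (3->2 ok)
  t11 'x' -> {1}, take 1 (2->1 ok)
  t12 'w' -> {2,4}, take 2 (1->2 ok)
  t13 'w' -> {2,4}, take 4 (2->4 ok)
  t14 'w' -> {2,4}, take 4 (4->4 ok)
  t15 'w' -> {2,4}, take 2 (4->2 ok)
  t16 'w' -> {2,4}, take 4 (2->4 ok)
  t17 'y' -> {0}, take 0 (4->0 ok)

0,4,0,2,2,1,3,2,1,3,2,1,2,4,4,2,4,0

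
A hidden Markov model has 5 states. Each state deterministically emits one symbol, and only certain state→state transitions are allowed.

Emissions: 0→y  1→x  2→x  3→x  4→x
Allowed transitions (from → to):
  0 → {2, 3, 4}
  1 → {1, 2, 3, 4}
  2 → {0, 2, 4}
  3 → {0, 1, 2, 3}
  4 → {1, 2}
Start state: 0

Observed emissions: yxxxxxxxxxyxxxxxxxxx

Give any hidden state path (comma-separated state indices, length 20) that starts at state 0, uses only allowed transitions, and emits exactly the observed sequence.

0,3,1,3,2,4,2,2,4,2,0,4,2,4,1,4,2,2,4,2

  t0 'y' -> {0}, take 0 (start)
  t1 'x' -> {1,2,3,4}, take 3 (0->3 ok)
  t2 'x' -> {1,2,3,4}, take 1 (3->1 ok)
  t3 'x' -> {1,2,3,4}, take 3 (1->3 ok)
  t4 'x' -> {1,2,3,4}, take 2 (3->2 ok)
  t5 'x' -> {1,2,3,4}, take 4 (2->4 ok)
  t6 'x' -> {1,2,3,4}, take 2 (4->2 ok)
  t7 'x' -> {1,2,3,4}, take 2 (2->2 ok)
  t8 'x' -> {1,2,3,4}, take 4 (2->4 ok)
  t9 'x' -> {1,2,3,4}, take 2 (4->2 ok)
  t10 'y' -> {0}, take 0 (2->0 ok)
  t11 'x' -> {1,2,3,4}, take 4 (0->4 ok)
  t12 'x' -> {1,2,3,4}, take 2 (4->2 ok)
  t13 'x' -> {1,2,3,4}, take 4 (2->4 ok)
  t14 'x' -> {1,2,3,4}, take 1 (4->1 ok)
  t15 'x' -> {1,2,3,4}, take 4 (1->4 ok)
  t16 'x' -> {1,2,3,4}, take 2 (4->2 ok)
  t17 'x' -> {1,2,3,4}, take 2 (2->2 ok)
  t18 'x' -> {1,2,3,4}, take 4 (2->4 ok)
  t19 'x' -> {1,2,3,4}, take 2 (4->2 ok)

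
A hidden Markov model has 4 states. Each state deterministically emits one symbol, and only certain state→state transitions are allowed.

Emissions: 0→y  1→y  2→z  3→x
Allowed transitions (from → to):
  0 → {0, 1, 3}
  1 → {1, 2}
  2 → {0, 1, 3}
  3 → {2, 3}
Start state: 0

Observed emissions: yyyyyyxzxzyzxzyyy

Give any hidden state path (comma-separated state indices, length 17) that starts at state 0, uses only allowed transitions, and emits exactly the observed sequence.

  t0 'y' -> {0,1}, take 0 (start)
  t1 'y' -> {0,1}, take 0 (0->0 ok)
  t2 'y' -> {0,1}, take 0 (0->0 ok)
  t3 'y' -> {0,1}, take 0 (0->0 ok)
  t4 'y' -> {0,1}, take 0 (0->0 ok)
  t5 'y' -> {0,1}, take 0 (0->0 ok)
  t6 'x' -> {3}, take 3 (0->3 ok)
  t7 'z' -> {2}, take 2 (3->2 ok)
  t8 'x' -> {3}, take 3 (2->3 ok)
  t9 'z' -> {2}, take 2 (3->2 ok)
  t10 'y' -> {0,1}, take 1 (2->1 ok)
  t11 'z' -> {2}, take 2 (1->2 ok)
  t12 'x' -> {3}, take 3 (2->3 ok)
  t13 'z' -> {2}, take 2 (3->2 ok)
  t14 'y' -> {0,1}, take 0 (2->0 ok)
  t15 'y' -> {0,1}, take 0 (0->0 ok)
  t16 'y' -> {0,1}, take 1 (0->1 ok)

0,0,0,0,0,0,3,2,3,2,1,2,3,2,0,0,1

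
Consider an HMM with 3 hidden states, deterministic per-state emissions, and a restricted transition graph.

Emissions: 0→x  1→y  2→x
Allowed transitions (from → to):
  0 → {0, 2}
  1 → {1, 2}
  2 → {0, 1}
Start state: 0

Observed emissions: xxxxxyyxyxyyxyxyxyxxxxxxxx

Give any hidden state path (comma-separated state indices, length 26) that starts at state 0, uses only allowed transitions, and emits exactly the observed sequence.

0,0,0,0,2,1,1,2,1,2,1,1,2,1,2,1,2,1,2,0,2,0,0,0,2,0

  pos 0: x in {0,2}, choose 0; start
  pos 1: x in {0,2}, choose 0; 0->0 ok
  pos 2: x in {0,2}, choose 0; 0->0 ok
  pos 3: x in {0,2}, choose 0; 0->0 ok
  pos 4: x in {0,2}, choose 2; 0->2 ok
  pos 5: y in {1}, choose 1; 2->1 ok
  pos 6: y in {1}, choose 1; 1->1 ok
  pos 7: x in {0,2}, choose 2; 1->2 ok
  pos 8: y in {1}, choose 1; 2->1 ok
  pos 9: x in {0,2}, choose 2; 1->2 ok
  pos 10: y in {1}, choose 1; 2->1 ok
  pos 11: y in {1}, choose 1; 1->1 ok
  pos 12: x in {0,2}, choose 2; 1->2 ok
  pos 13: y in {1}, choose 1; 2->1 ok
  pos 14: x in {0,2}, choose 2; 1->2 ok
  pos 15: y in {1}, choose 1; 2->1 ok
  pos 16: x in {0,2}, choose 2; 1->2 ok
  pos 17: y in {1}, choose 1; 2->1 ok
  pos 18: x in {0,2}, choose 2; 1->2 ok
  pos 19: x in {0,2}, choose 0; 2->0 ok
  pos 20: x in {0,2}, choose 2; 0->2 ok
  pos 21: x in {0,2}, choose 0; 2->0 ok
  pos 22: x in {0,2}, choose 0; 0->0 ok
  pos 23: x in {0,2}, choose 0; 0->0 ok
  pos 24: x in {0,2}, choose 2; 0->2 ok
  pos 25: x in {0,2}, choose 0; 2->0 ok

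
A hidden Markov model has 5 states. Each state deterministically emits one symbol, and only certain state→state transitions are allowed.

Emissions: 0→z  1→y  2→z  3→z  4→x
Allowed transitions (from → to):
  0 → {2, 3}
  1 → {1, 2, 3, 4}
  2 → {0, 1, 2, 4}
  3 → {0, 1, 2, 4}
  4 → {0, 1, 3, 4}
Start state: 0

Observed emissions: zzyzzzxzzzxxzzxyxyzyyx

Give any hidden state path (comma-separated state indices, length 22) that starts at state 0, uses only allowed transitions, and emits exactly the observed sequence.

  0: obs=z cand={0,2,3} pick 0 [start]
  1: obs=z cand={0,2,3} pick 3 [0->3 ok]
  2: obs=y cand={1} pick 1 [3->1 ok]
  3: obs=z cand={0,2,3} pick 2 [1->2 ok]
  4: obs=z cand={0,2,3} pick 0 [2->0 ok]
  5: obs=z cand={0,2,3} pick 3 [0->3 ok]
  6: obs=x cand={4} pick 4 [3->4 ok]
  7: obs=z cand={0,2,3} pick 3 [4->3 ok]
  8: obs=z cand={0,2,3} pick 0 [3->0 ok]
  9: obs=z cand={0,2,3} pick 3 [0->3 ok]
  10: obs=x cand={4} pick 4 [3->4 ok]
  11: obs=x cand={4} pick 4 [4->4 ok]
  12: obs=z cand={0,2,3} pick 3 [4->3 ok]
  13: obs=z cand={0,2,3} pick 2 [3->2 ok]
  14: obs=x cand={4} pick 4 [2->4 ok]
  15: obs=y cand={1} pick 1 [4->1 ok]
  16: obs=x cand={4} pick 4 [1->4 ok]
  17: obs=y cand={1} pick 1 [4->1 ok]
  18: obs=z cand={0,2,3} pick 2 [1->2 ok]
  19: obs=y cand={1} pick 1 [2->1 ok]
  20: obs=y cand={1} pick 1 [1->1 ok]
  21: obs=x cand={4} pick 4 [1->4 ok]

0,3,1,2,0,3,4,3,0,3,4,4,3,2,4,1,4,1,2,1,1,4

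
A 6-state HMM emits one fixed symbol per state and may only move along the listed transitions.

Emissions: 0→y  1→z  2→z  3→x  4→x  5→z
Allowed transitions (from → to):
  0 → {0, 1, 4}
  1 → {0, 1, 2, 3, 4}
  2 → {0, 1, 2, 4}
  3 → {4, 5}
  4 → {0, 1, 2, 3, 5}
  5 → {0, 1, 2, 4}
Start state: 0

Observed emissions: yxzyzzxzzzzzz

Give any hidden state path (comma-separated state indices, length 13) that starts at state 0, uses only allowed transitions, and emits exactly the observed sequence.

  [0] y  {0}  => 0  start
  [1] x  {3,4}  => 4  0->4 ok
  [2] z  {1,2,5}  => 5  4->5 ok
  [3] y  {0}  => 0  5->0 ok
  [4] z  {1,2,5}  => 1  0->1 ok
  [5] z  {1,2,5}  => 2  1->2 ok
  [6] x  {3,4}  => 4  2->4 ok
  [7] z  {1,2,5}  => 5  4->5 ok
  [8] z  {1,2,5}  => 2  5->2 ok
  [9] z  {1,2,5}  => 1  2->1 ok
  [10] z  {1,2,5}  => 1  1->1 ok
  [11] z  {1,2,5}  => 1  1->1 ok
  [12] z  {1,2,5}  => 1  1->1 ok

0,4,5,0,1,2,4,5,2,1,1,1,1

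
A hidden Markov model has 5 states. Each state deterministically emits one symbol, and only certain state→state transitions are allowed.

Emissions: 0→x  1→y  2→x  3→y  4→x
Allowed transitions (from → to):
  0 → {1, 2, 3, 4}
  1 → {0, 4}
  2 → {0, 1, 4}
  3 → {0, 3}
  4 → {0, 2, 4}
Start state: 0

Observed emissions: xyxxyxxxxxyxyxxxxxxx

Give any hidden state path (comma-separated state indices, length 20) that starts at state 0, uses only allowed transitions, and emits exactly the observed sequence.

  t0 'x' -> {0,2,4}, take 0 (start)
  t1 'y' -> {1,3}, take 1 (0->1 ok)
  t2 'x' -> {0,2,4}, take 4 (1->4 ok)
  t3 'x' -> {0,2,4}, take 0 (4->0 ok)
  t4 'y' -> {1,3}, take 3 (0->3 ok)
  t5 'x' -> {0,2,4}, take 0 (3->0 ok)
  t6 'x' -> {0,2,4}, take 4 (0->4 ok)
  t7 'x' -> {0,2,4}, take 4 (4->4 ok)
  t8 'x' -> {0,2,4}, take 0 (4->0 ok)
  t9 'x' -> {0,2,4}, take 2 (0->2 ok)
  t10 'y' -> {1,3}, take 1 (2->1 ok)
  t11 'x' -> {0,2,4}, take 0 (1->0 ok)
  t12 'y' -> {1,3}, take 3 (0->3 ok)
  t13 'x' -> {0,2,4}, take 0 (3->0 ok)
  t14 'x' -> {0,2,4}, take 4 (0->4 ok)
  t15 'x' -> {0,2,4}, take 0 (4->0 ok)
  t16 'x' -> {0,2,4}, take 4 (0->4 ok)
  t17 'x' -> {0,2,4}, take 4 (4->4 ok)
  t18 'x' -> {0,2,4}, take 0 (4->0 ok)
  t19 'x' -> {0,2,4}, take 4 (0->4 ok)

0,1,4,0,3,0,4,4,0,2,1,0,3,0,4,0,4,4,0,4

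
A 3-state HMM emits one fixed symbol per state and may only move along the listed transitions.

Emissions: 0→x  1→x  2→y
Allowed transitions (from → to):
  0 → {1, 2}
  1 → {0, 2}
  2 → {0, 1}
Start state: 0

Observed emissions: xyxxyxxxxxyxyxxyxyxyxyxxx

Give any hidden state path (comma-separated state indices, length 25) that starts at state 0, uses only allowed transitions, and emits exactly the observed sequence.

0,2,0,1,2,1,0,1,0,1,2,0,2,0,1,2,1,2,0,2,0,2,1,0,1

  t0 'x' -> {0,1}, take 0 (start)
  t1 'y' -> {2}, take 2 (0->2 ok)
  t2 'x' -> {0,1}, take 0 (2->0 ok)
  t3 'x' -> {0,1}, take 1 (0->1 ok)
  t4 'y' -> {2}, take 2 (1->2 ok)
  t5 'x' -> {0,1}, take 1 (2->1 ok)
  t6 'x' -> {0,1}, take 0 (1->0 ok)
  t7 'x' -> {0,1}, take 1 (0->1 ok)
  t8 'x' -> {0,1}, take 0 (1->0 ok)
  t9 'x' -> {0,1}, take 1 (0->1 ok)
  t10 'y' -> {2}, take 2 (1->2 ok)
  t11 'x' -> {0,1}, take 0 (2->0 ok)
  t12 'y' -> {2}, take 2 (0->2 ok)
  t13 'x' -> {0,1}, take 0 (2->0 ok)
  t14 'x' -> {0,1}, take 1 (0->1 ok)
  t15 'y' -> {2}, take 2 (1->2 ok)
  t16 'x' -> {0,1}, take 1 (2->1 ok)
  t17 'y' -> {2}, take 2 (1->2 ok)
  t18 'x' -> {0,1}, take 0 (2->0 ok)
  t19 'y' -> {2}, take 2 (0->2 ok)
  t20 'x' -> {0,1}, take 0 (2->0 ok)
  t21 'y' -> {2}, take 2 (0->2 ok)
  t22 'x' -> {0,1}, take 1 (2->1 ok)
  t23 'x' -> {0,1}, take 0 (1->0 ok)
  t24 'x' -> {0,1}, take 1 (0->1 ok)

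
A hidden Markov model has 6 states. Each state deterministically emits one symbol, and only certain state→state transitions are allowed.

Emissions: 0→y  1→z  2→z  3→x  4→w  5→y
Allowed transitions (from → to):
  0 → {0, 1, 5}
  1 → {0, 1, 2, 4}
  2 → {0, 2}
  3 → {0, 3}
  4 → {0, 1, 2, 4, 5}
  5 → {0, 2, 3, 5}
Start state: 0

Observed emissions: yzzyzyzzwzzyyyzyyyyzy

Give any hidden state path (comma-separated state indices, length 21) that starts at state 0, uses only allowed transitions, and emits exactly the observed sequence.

0,1,2,0,1,0,1,1,4,1,2,0,5,5,2,0,5,5,0,1,0

  pos 0: y in {0,5}, choose 0; start
  pos 1: z in {1,2}, choose 1; 0->1 ok
  pos 2: z in {1,2}, choose 2; 1->2 ok
  pos 3: y in {0,5}, choose 0; 2->0 ok
  pos 4: z in {1,2}, choose 1; 0->1 ok
  pos 5: y in {0,5}, choose 0; 1->0 ok
  pos 6: z in {1,2}, choose 1; 0->1 ok
  pos 7: z in {1,2}, choose 1; 1->1 ok
  pos 8: w in {4}, choose 4; 1->4 ok
  pos 9: z in {1,2}, choose 1; 4->1 ok
  pos 10: z in {1,2}, choose 2; 1->2 ok
  pos 11: y in {0,5}, choose 0; 2->0 ok
  pos 12: y in {0,5}, choose 5; 0->5 ok
  pos 13: y in {0,5}, choose 5; 5->5 ok
  pos 14: z in {1,2}, choose 2; 5->2 ok
  pos 15: y in {0,5}, choose 0; 2->0 ok
  pos 16: y in {0,5}, choose 5; 0->5 ok
  pos 17: y in {0,5}, choose 5; 5->5 ok
  pos 18: y in {0,5}, choose 0; 5->0 ok
  pos 19: z in {1,2}, choose 1; 0->1 ok
  pos 20: y in {0,5}, choose 0; 1->0 ok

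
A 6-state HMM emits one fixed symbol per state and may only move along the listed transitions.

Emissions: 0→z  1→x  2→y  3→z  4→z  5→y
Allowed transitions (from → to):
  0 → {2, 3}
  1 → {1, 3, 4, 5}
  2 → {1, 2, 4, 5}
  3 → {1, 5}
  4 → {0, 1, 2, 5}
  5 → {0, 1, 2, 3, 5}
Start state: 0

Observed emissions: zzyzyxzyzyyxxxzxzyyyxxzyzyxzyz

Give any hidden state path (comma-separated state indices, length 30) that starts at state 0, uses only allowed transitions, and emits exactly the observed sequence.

  0: obs=z cand={0,3,4} pick 0 [start]
  1: obs=z cand={0,3,4} pick 3 [0->3 ok]
  2: obs=y cand={2,5} pick 5 [3->5 ok]
  3: obs=z cand={0,3,4} pick 3 [5->3 ok]
  4: obs=y cand={2,5} pick 5 [3->5 ok]
  5: obs=x cand={1} pick 1 [5->1 ok]
  6: obs=z cand={0,3,4} pick 4 [1->4 ok]
  7: obs=y cand={2,5} pick 2 [4->2 ok]
  8: obs=z cand={0,3,4} pick 4 [2->4 ok]
  9: obs=y cand={2,5} pick 2 [4->2 ok]
  10: obs=y cand={2,5} pick 5 [2->5 ok]
  11: obs=x cand={1} pick 1 [5->1 ok]
  12: obs=x cand={1} pick 1 [1->1 ok]
  13: obs=x cand={1} pick 1 [1->1 ok]
  14: obs=z cand={0,3,4} pick 3 [1->3 ok]
  15: obs=x cand={1} pick 1 [3->1 ok]
  16: obs=z cand={0,3,4} pick 3 [1->3 ok]
  17: obs=y cand={2,5} pick 5 [3->5 ok]
  18: obs=y cand={2,5} pick 2 [5->2 ok]
  19: obs=y cand={2,5} pick 5 [2->5 ok]
  20: obs=x cand={1} pick 1 [5->1 ok]
  21: obs=x cand={1} pick 1 [1->1 ok]
  22: obs=z cand={0,3,4} pick 3 [1->3 ok]
  23: obs=y cand={2,5} pick 5 [3->5 ok]
  24: obs=z cand={0,3,4} pick 0 [5->0 ok]
  25: obs=y cand={2,5} pick 2 [0->2 ok]
  26: obs=x cand={1} pick 1 [2->1 ok]
  27: obs=z cand={0,3,4} pick 3 [1->3 ok]
  28: obs=y cand={2,5} pick 5 [3->5 ok]
  29: obs=z cand={0,3,4} pick 3 [5->3 ok]

0,3,5,3,5,1,4,2,4,2,5,1,1,1,3,1,3,5,2,5,1,1,3,5,0,2,1,3,5,3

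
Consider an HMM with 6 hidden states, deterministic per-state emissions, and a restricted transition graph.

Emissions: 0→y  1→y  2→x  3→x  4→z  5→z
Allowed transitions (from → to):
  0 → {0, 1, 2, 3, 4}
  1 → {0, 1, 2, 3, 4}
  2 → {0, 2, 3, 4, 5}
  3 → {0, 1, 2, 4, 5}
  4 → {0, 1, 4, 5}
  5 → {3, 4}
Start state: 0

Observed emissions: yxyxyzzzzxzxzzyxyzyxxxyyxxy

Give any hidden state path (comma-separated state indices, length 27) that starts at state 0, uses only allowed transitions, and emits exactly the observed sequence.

  [0] y  {0,1}  => 0  start
  [1] x  {2,3}  => 2  0->2 ok
  [2] y  {0,1}  => 0  2->0 ok
  [3] x  {2,3}  => 3  0->3 ok
  [4] y  {0,1}  => 0  3->0 ok
  [5] z  {4,5}  => 4  0->4 ok
  [6] z  {4,5}  => 5  4->5 ok
  [7] z  {4,5}  => 4  5->4 ok
  [8] z  {4,5}  => 5  4->5 ok
  [9] x  {2,3}  => 3  5->3 ok
  [10] z  {4,5}  => 5  3->5 ok
  [11] x  {2,3}  => 3  5->3 ok
  [12] z  {4,5}  => 5  3->5 ok
  [13] z  {4,5}  => 4  5->4 ok
  [14] y  {0,1}  => 0  4->0 ok
  [15] x  {2,3}  => 3  0->3 ok
  [16] y  {0,1}  => 1  3->1 ok
  [17] z  {4,5}  => 4  1->4 ok
  [18] y  {0,1}  => 0  4->0 ok
  [19] x  {2,3}  => 3  0->3 ok
  [20] x  {2,3}  => 2  3->2 ok
  [21] x  {2,3}  => 3  2->3 ok
  [22] y  {0,1}  => 0  3->0 ok
  [23] y  {0,1}  => 0  0->0 ok
  [24] x  {2,3}  => 2  0->2 ok
  [25] x  {2,3}  => 3  2->3 ok
  [26] y  {0,1}  => 0  3->0 ok

0,2,0,3,0,4,5,4,5,3,5,3,5,4,0,3,1,4,0,3,2,3,0,0,2,3,0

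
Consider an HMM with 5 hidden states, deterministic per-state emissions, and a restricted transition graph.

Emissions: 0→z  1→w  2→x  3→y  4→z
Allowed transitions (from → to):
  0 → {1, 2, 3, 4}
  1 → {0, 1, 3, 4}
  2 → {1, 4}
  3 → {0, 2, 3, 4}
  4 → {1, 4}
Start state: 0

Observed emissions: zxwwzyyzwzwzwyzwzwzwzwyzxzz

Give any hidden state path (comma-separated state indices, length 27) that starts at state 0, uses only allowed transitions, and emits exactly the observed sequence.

  pos 0: z in {0,4}, choose 0; start
  pos 1: x in {2}, choose 2; 0->2 ok
  pos 2: w in {1}, choose 1; 2->1 ok
  pos 3: w in {1}, choose 1; 1->1 ok
  pos 4: z in {0,4}, choose 0; 1->0 ok
  pos 5: y in {3}, choose 3; 0->3 ok
  pos 6: y in {3}, choose 3; 3->3 ok
  pos 7: z in {0,4}, choose 0; 3->0 ok
  pos 8: w in {1}, choose 1; 0->1 ok
  pos 9: z in {0,4}, choose 4; 1->4 ok
  pos 10: w in {1}, choose 1; 4->1 ok
  pos 11: z in {0,4}, choose 0; 1->0 ok
  pos 12: w in {1}, choose 1; 0->1 ok
  pos 13: y in {3}, choose 3; 1->3 ok
  pos 14: z in {0,4}, choose 4; 3->4 ok
  pos 15: w in {1}, choose 1; 4->1 ok
  pos 16: z in {0,4}, choose 4; 1->4 ok
  pos 17: w in {1}, choose 1; 4->1 ok
  pos 18: z in {0,4}, choose 4; 1->4 ok
  pos 19: w in {1}, choose 1; 4->1 ok
  pos 20: z in {0,4}, choose 4; 1->4 ok
  pos 21: w in {1}, choose 1; 4->1 ok
  pos 22: y in {3}, choose 3; 1->3 ok
  pos 23: z in {0,4}, choose 0; 3->0 ok
  pos 24: x in {2}, choose 2; 0->2 ok
  pos 25: z in {0,4}, choose 4; 2->4 ok
  pos 26: z in {0,4}, choose 4; 4->4 ok

0,2,1,1,0,3,3,0,1,4,1,0,1,3,4,1,4,1,4,1,4,1,3,0,2,4,4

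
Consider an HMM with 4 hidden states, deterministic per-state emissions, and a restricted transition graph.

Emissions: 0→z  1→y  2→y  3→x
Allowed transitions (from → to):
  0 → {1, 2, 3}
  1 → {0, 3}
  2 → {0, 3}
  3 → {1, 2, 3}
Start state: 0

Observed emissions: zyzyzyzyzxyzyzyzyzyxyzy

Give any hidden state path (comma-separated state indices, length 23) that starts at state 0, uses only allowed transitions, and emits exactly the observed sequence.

  pos 0: z in {0}, choose 0; start
  pos 1: y in {1,2}, choose 1; 0->1 ok
  pos 2: z in {0}, choose 0; 1->0 ok
  pos 3: y in {1,2}, choose 1; 0->1 ok
  pos 4: z in {0}, choose 0; 1->0 ok
  pos 5: y in {1,2}, choose 1; 0->1 ok
  pos 6: z in {0}, choose 0; 1->0 ok
  pos 7: y in {1,2}, choose 1; 0->1 ok
  pos 8: z in {0}, choose 0; 1->0 ok
  pos 9: x in {3}, choose 3; 0->3 ok
  pos 10: y in {1,2}, choose 2; 3->2 ok
  pos 11: z in {0}, choose 0; 2->0 ok
  pos 12: y in {1,2}, choose 2; 0->2 ok
  pos 13: z in {0}, choose 0; 2->0 ok
  pos 14: y in {1,2}, choose 1; 0->1 ok
  pos 15: z in {0}, choose 0; 1->0 ok
  pos 16: y in {1,2}, choose 2; 0->2 ok
  pos 17: z in {0}, choose 0; 2->0 ok
  pos 18: y in {1,2}, choose 2; 0->2 ok
  pos 19: x in {3}, choose 3; 2->3 ok
  pos 20: y in {1,2}, choose 2; 3->2 ok
  pos 21: z in {0}, choose 0; 2->0 ok
  pos 22: y in {1,2}, choose 2; 0->2 ok

0,1,0,1,0,1,0,1,0,3,2,0,2,0,1,0,2,0,2,3,2,0,2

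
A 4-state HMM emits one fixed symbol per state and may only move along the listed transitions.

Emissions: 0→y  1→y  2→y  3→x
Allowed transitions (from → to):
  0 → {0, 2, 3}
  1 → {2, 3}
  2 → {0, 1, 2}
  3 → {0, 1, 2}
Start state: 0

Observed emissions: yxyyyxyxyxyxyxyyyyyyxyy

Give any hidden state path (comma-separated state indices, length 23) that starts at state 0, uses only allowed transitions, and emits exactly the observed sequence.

  pos 0: y in {0,1,2}, choose 0; start
  pos 1: x in {3}, choose 3; 0->3 ok
  pos 2: y in {0,1,2}, choose 1; 3->1 ok
  pos 3: y in {0,1,2}, choose 2; 1->2 ok
  pos 4: y in {0,1,2}, choose 0; 2->0 ok
  pos 5: x in {3}, choose 3; 0->3 ok
  pos 6: y in {0,1,2}, choose 1; 3->1 ok
  pos 7: x in {3}, choose 3; 1->3 ok
  pos 8: y in {0,1,2}, choose 1; 3->1 ok
  pos 9: x in {3}, choose 3; 1->3 ok
  pos 10: y in {0,1,2}, choose 0; 3->0 ok
  pos 11: x in {3}, choose 3; 0->3 ok
  pos 12: y in {0,1,2}, choose 1; 3->1 ok
  pos 13: x in {3}, choose 3; 1->3 ok
  pos 14: y in {0,1,2}, choose 0; 3->0 ok
  pos 15: y in {0,1,2}, choose 0; 0->0 ok
  pos 16: y in {0,1,2}, choose 0; 0->0 ok
  pos 17: y in {0,1,2}, choose 0; 0->0 ok
  pos 18: y in {0,1,2}, choose 2; 0->2 ok
  pos 19: y in {0,1,2}, choose 0; 2->0 ok
  pos 20: x in {3}, choose 3; 0->3 ok
  pos 21: y in {0,1,2}, choose 2; 3->2 ok
  pos 22: y in {0,1,2}, choose 1; 2->1 ok

0,3,1,2,0,3,1,3,1,3,0,3,1,3,0,0,0,0,2,0,3,2,1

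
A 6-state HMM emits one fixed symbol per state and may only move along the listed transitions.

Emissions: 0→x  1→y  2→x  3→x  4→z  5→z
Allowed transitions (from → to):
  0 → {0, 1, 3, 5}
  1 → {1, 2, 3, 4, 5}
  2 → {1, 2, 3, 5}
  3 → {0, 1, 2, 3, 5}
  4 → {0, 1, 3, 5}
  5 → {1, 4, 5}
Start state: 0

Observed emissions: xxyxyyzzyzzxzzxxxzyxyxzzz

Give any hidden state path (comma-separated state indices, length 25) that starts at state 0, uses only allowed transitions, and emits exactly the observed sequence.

0,3,1,2,1,1,5,4,1,5,4,0,5,4,0,3,0,5,1,2,1,3,5,5,5

  pos 0: x in {0,2,3}, choose 0; start
  pos 1: x in {0,2,3}, choose 3; 0->3 ok
  pos 2: y in {1}, choose 1; 3->1 ok
  pos 3: x in {0,2,3}, choose 2; 1->2 ok
  pos 4: y in {1}, choose 1; 2->1 ok
  pos 5: y in {1}, choose 1; 1->1 ok
  pos 6: z in {4,5}, choose 5; 1->5 ok
  pos 7: z in {4,5}, choose 4; 5->4 ok
  pos 8: y in {1}, choose 1; 4->1 ok
  pos 9: z in {4,5}, choose 5; 1->5 ok
  pos 10: z in {4,5}, choose 4; 5->4 ok
  pos 11: x in {0,2,3}, choose 0; 4->0 ok
  pos 12: z in {4,5}, choose 5; 0->5 ok
  pos 13: z in {4,5}, choose 4; 5->4 ok
  pos 14: x in {0,2,3}, choose 0; 4->0 ok
  pos 15: x in {0,2,3}, choose 3; 0->3 ok
  pos 16: x in {0,2,3}, choose 0; 3->0 ok
  pos 17: z in {4,5}, choose 5; 0->5 ok
  pos 18: y in {1}, choose 1; 5->1 ok
  pos 19: x in {0,2,3}, choose 2; 1->2 ok
  pos 20: y in {1}, choose 1; 2->1 ok
  pos 21: x in {0,2,3}, choose 3; 1->3 ok
  pos 22: z in {4,5}, choose 5; 3->5 ok
  pos 23: z in {4,5}, choose 5; 5->5 ok
  pos 24: z in {4,5}, choose 5; 5->5 ok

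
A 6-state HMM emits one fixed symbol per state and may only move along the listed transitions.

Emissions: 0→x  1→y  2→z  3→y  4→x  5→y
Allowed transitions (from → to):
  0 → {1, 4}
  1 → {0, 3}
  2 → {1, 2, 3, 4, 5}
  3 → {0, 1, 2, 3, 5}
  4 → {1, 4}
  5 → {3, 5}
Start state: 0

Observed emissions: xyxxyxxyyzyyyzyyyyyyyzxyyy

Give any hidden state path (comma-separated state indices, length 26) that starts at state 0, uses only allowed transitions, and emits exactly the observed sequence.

  t0 'x' -> {0,4}, take 0 (start)
  t1 'y' -> {1,3,5}, take 1 (0->1 ok)
  t2 'x' -> {0,4}, take 0 (1->0 ok)
  t3 'x' -> {0,4}, take 4 (0->4 ok)
  t4 'y' -> {1,3,5}, take 1 (4->1 ok)
  t5 'x' -> {0,4}, take 0 (1->0 ok)
  t6 'x' -> {0,4}, take 4 (0->4 ok)
  t7 'y' -> {1,3,5}, take 1 (4->1 ok)
  t8 'y' -> {1,3,5}, take 3 (1->3 ok)
  t9 'z' -> {2}, take 2 (3->2 ok)
  t10 'y' -> {1,3,5}, take 5 (2->5 ok)
  t11 'y' -> {1,3,5}, take 5 (5->5 ok)
  t12 'y' -> {1,3,5}, take 3 (5->3 ok)
  t13 'z' -> {2}, take 2 (3->2 ok)
  t14 'y' -> {1,3,5}, take 5 (2->5 ok)
  t15 'y' -> {1,3,5}, take 5 (5->5 ok)
  t16 'y' -> {1,3,5}, take 5 (5->5 ok)
  t17 'y' -> {1,3,5}, take 3 (5->3 ok)
  t18 'y' -> {1,3,5}, take 5 (3->5 ok)
  t19 'y' -> {1,3,5}, take 5 (5->5 ok)
  t20 'y' -> {1,3,5}, take 3 (5->3 ok)
  t21 'z' -> {2}, take 2 (3->2 ok)
  t22 'x' -> {0,4}, take 4 (2->4 ok)
  t23 'y' -> {1,3,5}, take 1 (4->1 ok)
  t24 'y' -> {1,3,5}, take 3 (1->3 ok)
  t25 'y' -> {1,3,5}, take 5 (3->5 ok)

0,1,0,4,1,0,4,1,3,2,5,5,3,2,5,5,5,3,5,5,3,2,4,1,3,5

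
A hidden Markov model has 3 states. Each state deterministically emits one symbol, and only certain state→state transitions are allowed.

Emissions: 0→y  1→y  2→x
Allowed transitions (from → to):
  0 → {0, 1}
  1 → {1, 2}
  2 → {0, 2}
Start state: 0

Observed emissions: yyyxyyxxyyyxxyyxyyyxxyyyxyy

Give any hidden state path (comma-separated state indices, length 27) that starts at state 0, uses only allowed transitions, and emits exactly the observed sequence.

  pos 0: y in {0,1}, choose 0; start
  pos 1: y in {0,1}, choose 0; 0->0 ok
  pos 2: y in {0,1}, choose 1; 0->1 ok
  pos 3: x in {2}, choose 2; 1->2 ok
  pos 4: y in {0,1}, choose 0; 2->0 ok
  pos 5: y in {0,1}, choose 1; 0->1 ok
  pos 6: x in {2}, choose 2; 1->2 ok
  pos 7: x in {2}, choose 2; 2->2 ok
  pos 8: y in {0,1}, choose 0; 2->0 ok
  pos 9: y in {0,1}, choose 1; 0->1 ok
  pos 10: y in {0,1}, choose 1; 1->1 ok
  pos 11: x in {2}, choose 2; 1->2 ok
  pos 12: x in {2}, choose 2; 2->2 ok
  pos 13: y in {0,1}, choose 0; 2->0 ok
  pos 14: y in {0,1}, choose 1; 0->1 ok
  pos 15: x in {2}, choose 2; 1->2 ok
  pos 16: y in {0,1}, choose 0; 2->0 ok
  pos 17: y in {0,1}, choose 1; 0->1 ok
  pos 18: y in {0,1}, choose 1; 1->1 ok
  pos 19: x in {2}, choose 2; 1->2 ok
  pos 20: x in {2}, choose 2; 2->2 ok
  pos 21: y in {0,1}, choose 0; 2->0 ok
  pos 22: y in {0,1}, choose 0; 0->0 ok
  pos 23: y in {0,1}, choose 1; 0->1 ok
  pos 24: x in {2}, choose 2; 1->2 ok
  pos 25: y in {0,1}, choose 0; 2->0 ok
  pos 26: y in {0,1}, choose 0; 0->0 ok

0,0,1,2,0,1,2,2,0,1,1,2,2,0,1,2,0,1,1,2,2,0,0,1,2,0,0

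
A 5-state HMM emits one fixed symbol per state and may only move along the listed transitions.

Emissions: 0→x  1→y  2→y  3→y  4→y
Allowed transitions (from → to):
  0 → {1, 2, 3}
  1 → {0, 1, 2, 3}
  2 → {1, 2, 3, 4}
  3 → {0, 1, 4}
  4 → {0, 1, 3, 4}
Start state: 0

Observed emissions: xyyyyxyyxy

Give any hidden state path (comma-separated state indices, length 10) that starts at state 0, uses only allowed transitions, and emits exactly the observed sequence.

  t0 'x' -> {0}, take 0 (start)
  t1 'y' -> {1,2,3,4}, take 2 (0->2 ok)
  t2 'y' -> {1,2,3,4}, take 2 (2->2 ok)
  t3 'y' -> {1,2,3,4}, take 4 (2->4 ok)
  t4 'y' -> {1,2,3,4}, take 3 (4->3 ok)
  t5 'x' -> {0}, take 0 (3->0 ok)
  t6 'y' -> {1,2,3,4}, take 2 (0->2 ok)
  t7 'y' -> {1,2,3,4}, take 3 (2->3 ok)
  t8 'x' -> {0}, take 0 (3->0 ok)
  t9 'y' -> {1,2,3,4}, take 2 (0->2 ok)

0,2,2,4,3,0,2,3,0,2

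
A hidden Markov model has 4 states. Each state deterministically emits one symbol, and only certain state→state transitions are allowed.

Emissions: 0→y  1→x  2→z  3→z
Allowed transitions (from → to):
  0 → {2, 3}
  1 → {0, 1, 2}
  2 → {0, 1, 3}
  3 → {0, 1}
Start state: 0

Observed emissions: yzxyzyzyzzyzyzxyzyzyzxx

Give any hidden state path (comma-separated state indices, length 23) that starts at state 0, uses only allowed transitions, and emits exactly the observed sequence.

  0: obs=y cand={0} pick 0 [start]
  1: obs=z cand={2,3} pick 2 [0->2 ok]
  2: obs=x cand={1} pick 1 [2->1 ok]
  3: obs=y cand={0} pick 0 [1->0 ok]
  4: obs=z cand={2,3} pick 3 [0->3 ok]
  5: obs=y cand={0} pick 0 [3->0 ok]
  6: obs=z cand={2,3} pick 2 [0->2 ok]
  7: obs=y cand={0} pick 0 [2->0 ok]
  8: obs=z cand={2,3} pick 2 [0->2 ok]
  9: obs=z cand={2,3} pick 3 [2->3 ok]
  10: obs=y cand={0} pick 0 [3->0 ok]
  11: obs=z cand={2,3} pick 2 [0->2 ok]
  12: obs=y cand={0} pick 0 [2->0 ok]
  13: obs=z cand={2,3} pick 2 [0->2 ok]
  14: obs=x cand={1} pick 1 [2->1 ok]
  15: obs=y cand={0} pick 0 [1->0 ok]
  16: obs=z cand={2,3} pick 3 [0->3 ok]
  17: obs=y cand={0} pick 0 [3->0 ok]
  18: obs=z cand={2,3} pick 2 [0->2 ok]
  19: obs=y cand={0} pick 0 [2->0 ok]
  20: obs=z cand={2,3} pick 3 [0->3 ok]
  21: obs=x cand={1} pick 1 [3->1 ok]
  22: obs=x cand={1} pick 1 [1->1 ok]

0,2,1,0,3,0,2,0,2,3,0,2,0,2,1,0,3,0,2,0,3,1,1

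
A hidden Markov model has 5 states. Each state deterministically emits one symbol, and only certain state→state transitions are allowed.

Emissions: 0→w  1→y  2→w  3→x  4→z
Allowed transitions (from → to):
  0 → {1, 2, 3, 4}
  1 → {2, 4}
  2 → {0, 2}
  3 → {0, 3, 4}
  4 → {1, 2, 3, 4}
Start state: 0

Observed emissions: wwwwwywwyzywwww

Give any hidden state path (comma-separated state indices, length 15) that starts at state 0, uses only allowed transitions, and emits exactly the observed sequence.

0,2,2,2,0,1,2,0,1,4,1,2,0,2,0

  0: obs=w cand={0,2} pick 0 [start]
  1: obs=w cand={0,2} pick 2 [0->2 ok]
  2: obs=w cand={0,2} pick 2 [2->2 ok]
  3: obs=w cand={0,2} pick 2 [2->2 ok]
  4: obs=w cand={0,2} pick 0 [2->0 ok]
  5: obs=y cand={1} pick 1 [0->1 ok]
  6: obs=w cand={0,2} pick 2 [1->2 ok]
  7: obs=w cand={0,2} pick 0 [2->0 ok]
  8: obs=y cand={1} pick 1 [0->1 ok]
  9: obs=z cand={4} pick 4 [1->4 ok]
  10: obs=y cand={1} pick 1 [4->1 ok]
  11: obs=w cand={0,2} pick 2 [1->2 ok]
  12: obs=w cand={0,2} pick 0 [2->0 ok]
  13: obs=w cand={0,2} pick 2 [0->2 ok]
  14: obs=w cand={0,2} pick 0 [2->0 ok]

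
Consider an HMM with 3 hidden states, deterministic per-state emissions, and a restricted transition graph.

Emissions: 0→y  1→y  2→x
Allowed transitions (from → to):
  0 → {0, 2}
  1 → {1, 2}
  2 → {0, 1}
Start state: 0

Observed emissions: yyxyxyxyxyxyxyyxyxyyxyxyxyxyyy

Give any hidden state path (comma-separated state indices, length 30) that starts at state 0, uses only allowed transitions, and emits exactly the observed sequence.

0,0,2,0,2,1,2,0,2,0,2,0,2,0,0,2,0,2,0,0,2,1,2,1,2,0,2,0,0,0

  t0 'y' -> {0,1}, take 0 (start)
  t1 'y' -> {0,1}, take 0 (0->0 ok)
  t2 'x' -> {2}, take 2 (0->2 ok)
  t3 'y' -> {0,1}, take 0 (2->0 ok)
  t4 'x' -> {2}, take 2 (0->2 ok)
  t5 'y' -> {0,1}, take 1 (2->1 ok)
  t6 'x' -> {2}, take 2 (1->2 ok)
  t7 'y' -> {0,1}, take 0 (2->0 ok)
  t8 'x' -> {2}, take 2 (0->2 ok)
  t9 'y' -> {0,1}, take 0 (2->0 ok)
  t10 'x' -> {2}, take 2 (0->2 ok)
  t11 'y' -> {0,1}, take 0 (2->0 ok)
  t12 'x' -> {2}, take 2 (0->2 ok)
  t13 'y' -> {0,1}, take 0 (2->0 ok)
  t14 'y' -> {0,1}, take 0 (0->0 ok)
  t15 'x' -> {2}, take 2 (0->2 ok)
  t16 'y' -> {0,1}, take 0 (2->0 ok)
  t17 'x' -> {2}, take 2 (0->2 ok)
  t18 'y' -> {0,1}, take 0 (2->0 ok)
  t19 'y' -> {0,1}, take 0 (0->0 ok)
  t20 'x' -> {2}, take 2 (0->2 ok)
  t21 'y' -> {0,1}, take 1 (2->1 ok)
  t22 'x' -> {2}, take 2 (1->2 ok)
  t23 'y' -> {0,1}, take 1 (2->1 ok)
  t24 'x' -> {2}, take 2 (1->2 ok)
  t25 'y' -> {0,1}, take 0 (2->0 ok)
  t26 'x' -> {2}, take 2 (0->2 ok)
  t27 'y' -> {0,1}, take 0 (2->0 ok)
  t28 'y' -> {0,1}, take 0 (0->0 ok)
  t29 'y' -> {0,1}, take 0 (0->0 ok)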